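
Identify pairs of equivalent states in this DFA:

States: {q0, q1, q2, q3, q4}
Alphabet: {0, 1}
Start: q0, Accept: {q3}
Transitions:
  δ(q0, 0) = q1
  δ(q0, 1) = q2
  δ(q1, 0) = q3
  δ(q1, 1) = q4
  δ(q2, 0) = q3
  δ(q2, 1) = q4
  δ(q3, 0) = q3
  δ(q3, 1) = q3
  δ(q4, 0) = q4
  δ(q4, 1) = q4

Using the table-filling algorithm:
Round 0 – mark pairs where exactly one state is accepting: (q0,q3), (q1,q3), (q2,q3), (q3,q4)
Round 1 – newly marked: (q0,q1) [on 0: q1 vs q3, already marked]; (q0,q2) [on 0: q1 vs q3, already marked]; (q1,q4) [on 0: q3 vs q4, already marked]; (q2,q4) [on 0: q3 vs q4, already marked]
Round 2 – newly marked: (q0,q4) [on 0: q1 vs q4, already marked]
No further pairs can be marked.
(q1, q2) unmarked: δ(q1,0)=q3, δ(q2,0)=q3; δ(q1,1)=q4, δ(q2,1)=q4 → equivalent
Equivalent pairs: (q1, q2)

Final answer: Equivalent pairs: (q1, q2)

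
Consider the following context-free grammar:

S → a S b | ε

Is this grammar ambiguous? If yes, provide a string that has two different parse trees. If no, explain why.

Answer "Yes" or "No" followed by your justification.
At every step exactly one production applies: if the remaining string to generate is non-empty it starts with a and ends with b, forcing S → a S b; if it is empty, S → ε is forced. Hence each string a^n b^n has exactly one derivation (S → a S b applied n times, then S → ε) and one parse tree.

Final answer: No - the grammar is unambiguous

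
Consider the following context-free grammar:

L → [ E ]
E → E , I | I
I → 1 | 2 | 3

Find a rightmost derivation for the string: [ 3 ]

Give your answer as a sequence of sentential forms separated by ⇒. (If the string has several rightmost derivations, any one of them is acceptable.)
Start with L.
Step 1: the rightmost non-terminal is L; apply L → [ E ]:  [ E ]
Step 2: the rightmost non-terminal is E; apply E → I:  [ I ]
Step 3: the rightmost non-terminal is I; apply I → 3:  [ 3 ]

Final answer: L ⇒ [ E ] ⇒ [ I ] ⇒ [ 3 ]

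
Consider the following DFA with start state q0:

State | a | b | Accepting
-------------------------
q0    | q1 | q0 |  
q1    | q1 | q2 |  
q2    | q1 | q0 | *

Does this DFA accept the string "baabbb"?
Start in q0.
Read 'b': q0 → q0
Read 'a': q0 → q1
Read 'a': q1 → q1
Read 'b': q1 → q2
Read 'b': q2 → q0
Read 'b': q0 → q0
Final state q0 is not accepting, so the string is rejected.

Final answer: No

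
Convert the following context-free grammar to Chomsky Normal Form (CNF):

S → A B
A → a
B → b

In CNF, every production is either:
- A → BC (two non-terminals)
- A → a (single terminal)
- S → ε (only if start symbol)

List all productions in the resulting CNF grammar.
The grammar has no ε-productions or unit productions to eliminate.
S → A B is already in CNF (two non-terminals) – keep it.
A → a is already in CNF (single terminal) – keep it.
B → b is already in CNF (single terminal) – keep it.
Resulting CNF grammar (3 productions): A → a; B → b; S → A B

Final answer: A → a; B → b; S → A B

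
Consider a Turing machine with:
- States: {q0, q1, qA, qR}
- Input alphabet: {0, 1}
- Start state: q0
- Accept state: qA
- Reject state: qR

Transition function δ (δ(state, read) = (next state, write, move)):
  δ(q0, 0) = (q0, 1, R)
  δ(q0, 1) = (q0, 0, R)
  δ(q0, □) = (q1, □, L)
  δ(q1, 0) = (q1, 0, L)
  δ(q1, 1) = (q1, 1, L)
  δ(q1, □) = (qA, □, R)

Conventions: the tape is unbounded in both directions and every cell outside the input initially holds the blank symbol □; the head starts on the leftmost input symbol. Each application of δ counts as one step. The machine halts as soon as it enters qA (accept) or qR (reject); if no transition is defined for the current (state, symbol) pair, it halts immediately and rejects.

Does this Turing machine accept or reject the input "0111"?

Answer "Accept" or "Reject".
Step 0: [q0]0111 (head at position 0)
Step 1: δ(q0, 0) = (q0, 1, R)  ⊢  1[q0]111 (head at position 1)
Step 2: δ(q0, 1) = (q0, 0, R)  ⊢  10[q0]11 (head at position 2)
Step 3: δ(q0, 1) = (q0, 0, R)  ⊢  100[q0]1 (head at position 3)
Step 4: δ(q0, 1) = (q0, 0, R)  ⊢  1000[q0]□ (head at position 4)
Step 5: δ(q0, □) = (q1, □, L)  ⊢  100[q1]0□ (head at position 3)
Step 6: δ(q1, 0) = (q1, 0, L)  ⊢  10[q1]00□ (head at position 2)
Step 7: δ(q1, 0) = (q1, 0, L)  ⊢  1[q1]000□ (head at position 1)
Step 8: δ(q1, 0) = (q1, 0, L)  ⊢  [q1]1000□ (head at position 0)
Step 9: δ(q1, 1) = (q1, 1, L)  ⊢  [q1]□1000□ (head at position -1)
Step 10: δ(q1, □) = (qA, □, R)  ⊢  □[qA]1000□ (head at position 0)
The machine is in qA, so it halts and accepts.

Final answer: Accept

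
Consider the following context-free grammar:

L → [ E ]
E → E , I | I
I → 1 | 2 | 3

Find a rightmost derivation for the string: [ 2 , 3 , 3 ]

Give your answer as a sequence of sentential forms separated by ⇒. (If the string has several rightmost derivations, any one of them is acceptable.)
Start with L.
Step 1: the rightmost non-terminal is L; apply L → [ E ]:  [ E ]
Step 2: the rightmost non-terminal is E; apply E → E , I:  [ E , I ]
Step 3: the rightmost non-terminal is I; apply I → 3:  [ E , 3 ]
Step 4: the rightmost non-terminal is E; apply E → E , I:  [ E , I , 3 ]
Step 5: the rightmost non-terminal is I; apply I → 3:  [ E , 3 , 3 ]
Step 6: the rightmost non-terminal is E; apply E → I:  [ I , 3 , 3 ]
Step 7: the rightmost non-terminal is I; apply I → 2:  [ 2 , 3 , 3 ]

Final answer: L ⇒ [ E ] ⇒ [ E , I ] ⇒ [ E , 3 ] ⇒ [ E , I , 3 ] ⇒ [ E , 3 , 3 ] ⇒ [ I , 3 , 3 ] ⇒ [ 2 , 3 , 3 ]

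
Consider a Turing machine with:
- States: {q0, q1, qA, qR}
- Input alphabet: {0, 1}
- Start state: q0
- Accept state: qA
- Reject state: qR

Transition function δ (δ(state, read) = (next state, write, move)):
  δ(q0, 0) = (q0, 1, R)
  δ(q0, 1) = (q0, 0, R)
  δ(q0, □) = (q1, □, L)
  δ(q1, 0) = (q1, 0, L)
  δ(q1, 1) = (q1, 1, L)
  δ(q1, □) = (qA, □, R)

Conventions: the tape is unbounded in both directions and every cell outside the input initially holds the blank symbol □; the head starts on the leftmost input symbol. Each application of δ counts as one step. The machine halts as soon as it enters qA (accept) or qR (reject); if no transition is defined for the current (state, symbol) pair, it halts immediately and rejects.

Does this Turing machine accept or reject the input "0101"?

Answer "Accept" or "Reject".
Step 0: [q0]0101 (head at position 0)
Step 1: δ(q0, 0) = (q0, 1, R)  ⊢  1[q0]101 (head at position 1)
Step 2: δ(q0, 1) = (q0, 0, R)  ⊢  10[q0]01 (head at position 2)
Step 3: δ(q0, 0) = (q0, 1, R)  ⊢  101[q0]1 (head at position 3)
Step 4: δ(q0, 1) = (q0, 0, R)  ⊢  1010[q0]□ (head at position 4)
Step 5: δ(q0, □) = (q1, □, L)  ⊢  101[q1]0□ (head at position 3)
Step 6: δ(q1, 0) = (q1, 0, L)  ⊢  10[q1]10□ (head at position 2)
Step 7: δ(q1, 1) = (q1, 1, L)  ⊢  1[q1]010□ (head at position 1)
Step 8: δ(q1, 0) = (q1, 0, L)  ⊢  [q1]1010□ (head at position 0)
Step 9: δ(q1, 1) = (q1, 1, L)  ⊢  [q1]□1010□ (head at position -1)
Step 10: δ(q1, □) = (qA, □, R)  ⊢  □[qA]1010□ (head at position 0)
The machine is in qA, so it halts and accepts.

Final answer: Accept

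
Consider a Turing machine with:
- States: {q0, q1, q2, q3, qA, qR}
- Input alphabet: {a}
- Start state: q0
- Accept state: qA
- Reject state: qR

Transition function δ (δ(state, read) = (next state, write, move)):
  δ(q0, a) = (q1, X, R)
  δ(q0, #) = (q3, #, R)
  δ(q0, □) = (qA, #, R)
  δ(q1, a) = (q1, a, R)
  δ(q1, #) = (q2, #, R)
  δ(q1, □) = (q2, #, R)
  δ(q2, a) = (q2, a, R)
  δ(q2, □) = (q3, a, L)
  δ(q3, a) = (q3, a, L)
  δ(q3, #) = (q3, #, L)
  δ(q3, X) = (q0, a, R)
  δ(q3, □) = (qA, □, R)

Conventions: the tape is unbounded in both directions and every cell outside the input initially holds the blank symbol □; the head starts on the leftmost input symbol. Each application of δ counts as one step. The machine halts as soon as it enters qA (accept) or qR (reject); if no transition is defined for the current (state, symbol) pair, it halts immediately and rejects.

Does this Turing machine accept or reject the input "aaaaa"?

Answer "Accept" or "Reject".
Trace (configuration after each step, as tape_left[state]tape_right with head position):
Step 0: [q0]aaaaa (head at position 0)
Step 1: X[q1]aaaa (head 1)
Step 2: Xa[q1]aaa (head 2)
Step 3: Xaa[q1]aa (head 3)
Step 4: Xaaa[q1]a (head 4)
Step 5: Xaaaa[q1]□ (head 5)
Step 6: Xaaaa#[q2]□ (head 6)
Step 7: Xaaaa[q3]#a (head 5)
Step 8: Xaaa[q3]a#a (head 4)
Step 9: Xaa[q3]aa#a (head 3)
Step 10: Xa[q3]aaa#a (head 2)
Step 11: X[q3]aaaa#a (head 1)
Step 12: [q3]Xaaaa#a (head 0)
Step 13: a[q0]aaaa#a (head 1)
Step 14: aX[q1]aaa#a (head 2)
Step 15: aXa[q1]aa#a (head 3)
Step 16: aXaa[q1]a#a (head 4)
Step 17: aXaaa[q1]#a (head 5)
Step 18: aXaaa#[q2]a (head 6)
Step 19: aXaaa#a[q2]□ (head 7)
Step 20: aXaaa#[q3]aa (head 6)
Step 21: aXaaa[q3]#aa (head 5)
Step 22: aXaa[q3]a#aa (head 4)
Step 23: aXa[q3]aa#aa (head 3)
Step 24: aX[q3]aaa#aa (head 2)
Step 25: a[q3]Xaaa#aa (head 1)
Step 26: aa[q0]aaa#aa (head 2)
Step 27: aaX[q1]aa#aa (head 3)
Step 28: aaXa[q1]a#aa (head 4)
Step 29: aaXaa[q1]#aa (head 5)
Step 30: aaXaa#[q2]aa (head 6)
Step 31: aaXaa#a[q2]a (head 7)
Step 32: aaXaa#aa[q2]□ (head 8)
Step 33: aaXaa#a[q3]aa (head 7)
Step 34: aaXaa#[q3]aaa (head 6)
Step 35: aaXaa[q3]#aaa (head 5)
Step 36: aaXa[q3]a#aaa (head 4)
Step 37: aaX[q3]aa#aaa (head 3)
Step 38: aa[q3]Xaa#aaa (head 2)
Step 39: aaa[q0]aa#aaa (head 3)
Step 40: aaaX[q1]a#aaa (head 4)
Step 41: aaaXa[q1]#aaa (head 5)
Step 42: aaaXa#[q2]aaa (head 6)
Step 43: aaaXa#a[q2]aa (head 7)
Step 44: aaaXa#aa[q2]a (head 8)
Step 45: aaaXa#aaa[q2]□ (head 9)
Step 46: aaaXa#aa[q3]aa (head 8)
Step 47: aaaXa#a[q3]aaa (head 7)
Step 48: aaaXa#[q3]aaaa (head 6)
Step 49: aaaXa[q3]#aaaa (head 5)
Step 50: aaaX[q3]a#aaaa (head 4)
Step 51: aaa[q3]Xa#aaaa (head 3)
Step 52: aaaa[q0]a#aaaa (head 4)
Step 53: aaaaX[q1]#aaaa (head 5)
Step 54: aaaaX#[q2]aaaa (head 6)
Step 55: aaaaX#a[q2]aaa (head 7)
Step 56: aaaaX#aa[q2]aa (head 8)
Step 57: aaaaX#aaa[q2]a (head 9)
Step 58: aaaaX#aaaa[q2]□ (head 10)
Step 59: aaaaX#aaa[q3]aa (head 9)
Step 60: aaaaX#aa[q3]aaa (head 8)
Step 61: aaaaX#a[q3]aaaa (head 7)
Step 62: aaaaX#[q3]aaaaa (head 6)
Step 63: aaaaX[q3]#aaaaa (head 5)
Step 64: aaaa[q3]X#aaaaa (head 4)
Step 65: aaaaa[q0]#aaaaa (head 5)
Step 66: aaaaa#[q3]aaaaa (head 6)
Step 67: aaaaa[q3]#aaaaa (head 5)
Step 68: aaaa[q3]a#aaaaa (head 4)
Step 69: aaa[q3]aa#aaaaa (head 3)
Step 70: aa[q3]aaa#aaaaa (head 2)
Step 71: a[q3]aaaa#aaaaa (head 1)
Step 72: [q3]aaaaa#aaaaa (head 0)
Step 73: [q3]□aaaaa#aaaaa (head -1)
Step 74: □[qA]aaaaa#aaaaa (head 0)
The machine is in qA, so it halts and accepts.

Final answer: Accept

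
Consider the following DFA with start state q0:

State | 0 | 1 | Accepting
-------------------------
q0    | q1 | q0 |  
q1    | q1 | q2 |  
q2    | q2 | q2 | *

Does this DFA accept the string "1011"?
Start in q0.
Read '1': q0 → q0
Read '0': q0 → q1
Read '1': q1 → q2
Read '1': q2 → q2
Final state q2 is accepting, so the string is accepted.

Final answer: Yes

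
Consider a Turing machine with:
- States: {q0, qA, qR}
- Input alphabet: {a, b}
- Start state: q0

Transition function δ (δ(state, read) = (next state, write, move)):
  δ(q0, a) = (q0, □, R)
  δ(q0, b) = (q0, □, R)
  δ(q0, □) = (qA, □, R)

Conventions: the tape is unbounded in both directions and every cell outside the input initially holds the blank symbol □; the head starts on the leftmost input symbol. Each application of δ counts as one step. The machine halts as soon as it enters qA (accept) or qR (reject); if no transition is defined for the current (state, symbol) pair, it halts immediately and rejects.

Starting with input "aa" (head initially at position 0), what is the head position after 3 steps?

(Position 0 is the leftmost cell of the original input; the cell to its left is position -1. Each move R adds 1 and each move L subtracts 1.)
Step 0: [q0]aa (head at position 0)
Step 1: δ(q0, a) = (q0, □, R)  ⊢  □[q0]a (head at position 1)
Step 2: δ(q0, a) = (q0, □, R)  ⊢  □□[q0]□ (head at position 2)
Step 3: δ(q0, □) = (qA, □, R)  ⊢  □□□[qA]□ (head at position 3)
Head position after 3 steps: 3

Final answer: Position 3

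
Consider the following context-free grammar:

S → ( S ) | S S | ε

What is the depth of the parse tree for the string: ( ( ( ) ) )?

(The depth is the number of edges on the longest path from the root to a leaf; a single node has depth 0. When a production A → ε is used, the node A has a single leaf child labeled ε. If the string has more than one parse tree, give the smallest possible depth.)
The string is 3 nested pairs. The shallowest parse tree applies S → ( S ) 3 times (one node per nested pair, each a child of the previous) and then S → ε in the middle.
S nodes at depths 0..3, ε leaf at depth 4; parentheses leaves are at depths 1..3.
(Using S → S S with an S → ε child anywhere only adds levels, so it cannot give a shallower tree.)
Depth = 4.

Final answer: 4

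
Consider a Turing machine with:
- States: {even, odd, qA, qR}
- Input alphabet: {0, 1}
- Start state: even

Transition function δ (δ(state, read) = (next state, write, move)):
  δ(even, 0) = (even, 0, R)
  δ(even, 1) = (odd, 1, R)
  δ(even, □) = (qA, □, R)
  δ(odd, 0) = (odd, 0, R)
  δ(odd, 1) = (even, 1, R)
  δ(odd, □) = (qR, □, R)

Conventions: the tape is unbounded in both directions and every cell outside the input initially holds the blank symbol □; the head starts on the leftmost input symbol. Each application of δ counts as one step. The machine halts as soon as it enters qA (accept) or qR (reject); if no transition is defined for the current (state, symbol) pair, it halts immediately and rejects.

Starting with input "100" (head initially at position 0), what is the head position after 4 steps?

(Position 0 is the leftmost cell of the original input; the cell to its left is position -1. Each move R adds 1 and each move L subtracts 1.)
Step 0: [even]100 (head at position 0)
Step 1: δ(even, 1) = (odd, 1, R)  ⊢  1[odd]00 (head at position 1)
Step 2: δ(odd, 0) = (odd, 0, R)  ⊢  10[odd]0 (head at position 2)
Step 3: δ(odd, 0) = (odd, 0, R)  ⊢  100[odd]□ (head at position 3)
Step 4: δ(odd, □) = (qR, □, R)  ⊢  100□[qR]□ (head at position 4)
Head position after 4 steps: 4

Final answer: Position 4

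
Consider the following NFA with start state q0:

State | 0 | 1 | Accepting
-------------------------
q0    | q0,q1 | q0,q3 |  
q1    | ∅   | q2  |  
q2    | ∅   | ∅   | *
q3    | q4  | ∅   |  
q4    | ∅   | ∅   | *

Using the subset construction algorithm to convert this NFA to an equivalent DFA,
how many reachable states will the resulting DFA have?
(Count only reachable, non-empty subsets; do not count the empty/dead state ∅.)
Start subset: {q0}
{q0}: on 0 → {q0, q1}, on 1 → {q0, q3}
{q0, q1}: on 0 → {q0, q1}, on 1 → {q0, q2, q3}
{q0, q3}: on 0 → {q0, q1, q4}, on 1 → {q0, q3}
{q0, q2, q3}: on 0 → {q0, q1, q4}, on 1 → {q0, q3}
{q0, q1, q4}: on 0 → {q0, q1}, on 1 → {q0, q2, q3}
Reachable non-empty subsets: {q0}, {q0, q1}, {q0, q3}, {q0, q2, q3}, {q0, q1, q4} — 5 in total.

Final answer: 5 states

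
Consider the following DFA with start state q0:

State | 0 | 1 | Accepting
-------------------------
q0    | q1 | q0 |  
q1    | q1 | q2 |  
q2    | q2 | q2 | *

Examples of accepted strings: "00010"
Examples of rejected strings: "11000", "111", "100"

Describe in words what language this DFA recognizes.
binary strings containing '01' as a substring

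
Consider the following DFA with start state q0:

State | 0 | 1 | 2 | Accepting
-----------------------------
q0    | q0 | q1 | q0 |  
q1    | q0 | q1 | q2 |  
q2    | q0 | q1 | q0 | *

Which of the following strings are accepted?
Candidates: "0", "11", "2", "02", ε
"0": q0 → q0; q0 is not accepting → rejected
"11": q0 → q1 → q1; q1 is not accepting → rejected
"2": q0 → q0; q0 is not accepting → rejected
"02": q0 → q0 → q0; q0 is not accepting → rejected
ε: q0; q0 is not accepting → rejected

Final answer: None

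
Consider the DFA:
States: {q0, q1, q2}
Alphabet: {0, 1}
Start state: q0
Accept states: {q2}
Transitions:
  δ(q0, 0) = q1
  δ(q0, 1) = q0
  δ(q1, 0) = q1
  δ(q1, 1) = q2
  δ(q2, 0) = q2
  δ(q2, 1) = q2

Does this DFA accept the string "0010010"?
Processing string "0010010":
  q0 --0--> q1
  q1 --0--> q1
  q1 --1--> q2
  q2 --0--> q2
  q2 --0--> q2
  q2 --1--> q2
  q2 --0--> q2
Final state: q2
Accept states: {q2}
q2 is an accept state, so the string is accepted.

Final answer: Yes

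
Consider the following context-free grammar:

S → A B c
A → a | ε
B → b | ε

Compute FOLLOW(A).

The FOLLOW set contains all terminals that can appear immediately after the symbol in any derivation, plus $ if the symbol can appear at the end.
A occurs in S → A B c followed by B c. Add FIRST(B) minus ε = {b}; B is nullable (B → ε), so what follows B can also follow A: the terminal c. FOLLOW(A) = {b, c}.

Final answer: {b, c}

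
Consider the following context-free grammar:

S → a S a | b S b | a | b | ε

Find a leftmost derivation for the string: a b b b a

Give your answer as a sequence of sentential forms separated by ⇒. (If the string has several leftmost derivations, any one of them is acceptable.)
Start with S.
Step 1: the leftmost non-terminal is S; apply S → a S a:  a S a
Step 2: the leftmost non-terminal is S; apply S → b S b:  a b S b a
Step 3: the leftmost non-terminal is S; apply S → b:  a b b b a

Final answer: S ⇒ a S a ⇒ a b S b a ⇒ a b b b a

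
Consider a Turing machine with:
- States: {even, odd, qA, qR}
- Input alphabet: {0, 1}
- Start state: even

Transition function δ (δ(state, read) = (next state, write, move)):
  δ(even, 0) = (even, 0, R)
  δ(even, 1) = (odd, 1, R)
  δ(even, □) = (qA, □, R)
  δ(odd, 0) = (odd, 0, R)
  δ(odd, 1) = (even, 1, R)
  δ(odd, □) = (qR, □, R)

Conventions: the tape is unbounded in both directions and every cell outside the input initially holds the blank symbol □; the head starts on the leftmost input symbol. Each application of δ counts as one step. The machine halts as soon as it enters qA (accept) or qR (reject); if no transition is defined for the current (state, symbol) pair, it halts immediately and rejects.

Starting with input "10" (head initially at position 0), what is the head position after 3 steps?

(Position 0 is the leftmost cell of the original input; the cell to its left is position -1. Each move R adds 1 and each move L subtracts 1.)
Step 0: [even]10 (head at position 0)
Step 1: δ(even, 1) = (odd, 1, R)  ⊢  1[odd]0 (head at position 1)
Step 2: δ(odd, 0) = (odd, 0, R)  ⊢  10[odd]□ (head at position 2)
Step 3: δ(odd, □) = (qR, □, R)  ⊢  10□[qR]□ (head at position 3)
Head position after 3 steps: 3

Final answer: Position 3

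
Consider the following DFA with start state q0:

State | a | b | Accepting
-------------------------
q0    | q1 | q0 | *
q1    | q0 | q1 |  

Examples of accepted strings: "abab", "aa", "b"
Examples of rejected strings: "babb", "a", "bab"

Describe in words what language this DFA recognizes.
strings over {a,b} with an even number of a's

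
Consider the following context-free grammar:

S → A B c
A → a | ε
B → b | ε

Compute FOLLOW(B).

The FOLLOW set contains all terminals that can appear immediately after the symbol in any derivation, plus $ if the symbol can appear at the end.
B occurs in S → A B c, immediately followed by the terminal c. So FOLLOW(B) = {c}.

Final answer: {c}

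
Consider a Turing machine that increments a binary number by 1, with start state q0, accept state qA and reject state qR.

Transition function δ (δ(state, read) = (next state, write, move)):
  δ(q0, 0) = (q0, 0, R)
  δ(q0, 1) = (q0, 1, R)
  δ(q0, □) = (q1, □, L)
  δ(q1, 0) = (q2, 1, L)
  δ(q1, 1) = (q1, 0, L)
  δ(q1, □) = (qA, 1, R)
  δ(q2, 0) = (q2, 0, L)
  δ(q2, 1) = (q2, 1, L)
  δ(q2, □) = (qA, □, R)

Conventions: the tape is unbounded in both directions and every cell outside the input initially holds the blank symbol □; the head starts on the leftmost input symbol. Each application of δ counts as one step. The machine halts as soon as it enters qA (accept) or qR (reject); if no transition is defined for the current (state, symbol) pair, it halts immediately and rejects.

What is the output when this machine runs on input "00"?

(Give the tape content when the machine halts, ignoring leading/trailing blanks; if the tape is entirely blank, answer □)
Step 0: [q0]00 (head at position 0)
Step 1: δ(q0, 0) = (q0, 0, R)  ⊢  0[q0]0 (head at position 1)
Step 2: δ(q0, 0) = (q0, 0, R)  ⊢  00[q0]□ (head at position 2)
Step 3: δ(q0, □) = (q1, □, L)  ⊢  0[q1]0□ (head at position 1)
Step 4: δ(q1, 0) = (q2, 1, L)  ⊢  [q2]01□ (head at position 0)
Step 5: δ(q2, 0) = (q2, 0, L)  ⊢  [q2]□01□ (head at position -1)
Step 6: δ(q2, □) = (qA, □, R)  ⊢  □[qA]01□ (head at position 0)
The machine is in qA, so it halts and accepts.
Tape content when halted (ignoring surrounding blanks): 01

Final answer: Output: 01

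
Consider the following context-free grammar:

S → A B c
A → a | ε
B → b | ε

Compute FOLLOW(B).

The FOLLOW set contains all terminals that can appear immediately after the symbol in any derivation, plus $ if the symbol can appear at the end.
B occurs in S → A B c, immediately followed by the terminal c. So FOLLOW(B) = {c}.

Final answer: {c}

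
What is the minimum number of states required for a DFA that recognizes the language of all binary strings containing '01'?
Language: binary strings containing '01'
Lower bound (Myhill–Nerode): the prefixes ε, 0, 01 are pairwise distinguishable:
  ε vs 01: suffix ε distinguishes them (ε is rejected, 01 is accepted)
  0 vs 01: suffix ε distinguishes them (0 is rejected, 01 is accepted)
  ε vs 0: suffix 1 distinguishes them (ε·1 = 1 is rejected, 0·1 = 01 is accepted)
So any DFA needs at least 3 states.
Upper bound: a DFA with 3 states exists (one state per class above: 'no progress', 'last symbol 0', and 'seen 01' (accepting sink)).
Minimum states: 3

Final answer: 3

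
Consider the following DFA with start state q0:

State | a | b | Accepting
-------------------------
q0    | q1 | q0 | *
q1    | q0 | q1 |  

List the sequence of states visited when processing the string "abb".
q0 → q1 → q1 → q1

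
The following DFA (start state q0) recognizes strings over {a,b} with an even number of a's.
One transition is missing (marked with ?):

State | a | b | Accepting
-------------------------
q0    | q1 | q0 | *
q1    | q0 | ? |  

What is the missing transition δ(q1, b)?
q1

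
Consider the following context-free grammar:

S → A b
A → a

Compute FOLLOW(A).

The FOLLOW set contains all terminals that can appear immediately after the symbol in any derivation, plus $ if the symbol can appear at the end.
A occurs only in S → A b, where it is immediately followed by the terminal b. So FOLLOW(A) = {b}.

Final answer: {b}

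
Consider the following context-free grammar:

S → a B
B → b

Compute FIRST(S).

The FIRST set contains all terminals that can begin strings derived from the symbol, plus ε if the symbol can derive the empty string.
S has the single production S → a B, whose right-hand side begins with the terminal a. So FIRST(S) = {a}.

Final answer: {a}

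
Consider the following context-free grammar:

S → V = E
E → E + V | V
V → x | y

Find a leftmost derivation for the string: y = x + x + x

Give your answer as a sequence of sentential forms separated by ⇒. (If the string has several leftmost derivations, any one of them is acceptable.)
Start with S.
Step 1: the leftmost non-terminal is S; apply S → V = E:  V = E
Step 2: the leftmost non-terminal is V; apply V → y:  y = E
Step 3: the leftmost non-terminal is E; apply E → E + V:  y = E + V
Step 4: the leftmost non-terminal is E; apply E → E + V:  y = E + V + V
Step 5: the leftmost non-terminal is E; apply E → V:  y = V + V + V
Step 6: the leftmost non-terminal is V; apply V → x:  y = x + V + V
Step 7: the leftmost non-terminal is V; apply V → x:  y = x + x + V
Step 8: the leftmost non-terminal is V; apply V → x:  y = x + x + x

Final answer: S ⇒ V = E ⇒ y = E ⇒ y = E + V ⇒ y = E + V + V ⇒ y = V + V + V ⇒ y = x + V + V ⇒ y = x + x + V ⇒ y = x + x + x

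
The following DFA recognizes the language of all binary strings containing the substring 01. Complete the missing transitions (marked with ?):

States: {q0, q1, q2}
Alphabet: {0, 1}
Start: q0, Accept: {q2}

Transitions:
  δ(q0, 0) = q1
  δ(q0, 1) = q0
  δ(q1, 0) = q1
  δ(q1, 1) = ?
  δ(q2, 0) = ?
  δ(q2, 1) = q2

What each state remembers (consistent with the given transitions and accept states):
  q0: 01 not seen yet and the last symbol was not 0
  q1: 01 not seen yet and the last symbol was 0
  q2: the substring 01 has already been seen
Filling in the missing entries:
  δ(q1, 1): in q1 (01 not seen yet and the last symbol was 0), after reading 1 we have: the substring 01 has already been seen → q2
  δ(q2, 0): in q2 (the substring 01 has already been seen), after reading 0 we have: the substring 01 has already been seen → q2

Final answer: δ(q1, 1) = q2; δ(q2, 0) = q2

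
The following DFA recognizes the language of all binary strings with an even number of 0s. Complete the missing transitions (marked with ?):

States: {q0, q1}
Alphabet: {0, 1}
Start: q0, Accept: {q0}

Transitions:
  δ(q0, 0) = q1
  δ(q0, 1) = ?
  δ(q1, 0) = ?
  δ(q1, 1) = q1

What each state remembers (consistent with the given transitions and accept states):
  q0: an even number of 0s has been read so far
  q1: an odd number of 0s has been read so far
Filling in the missing entries:
  δ(q0, 1): in q0 (an even number of 0s has been read so far), after reading 1 we have: an even number of 0s has been read so far → q0
  δ(q1, 0): in q1 (an odd number of 0s has been read so far), after reading 0 we have: an even number of 0s has been read so far → q0

Final answer: δ(q0, 1) = q0; δ(q1, 0) = q0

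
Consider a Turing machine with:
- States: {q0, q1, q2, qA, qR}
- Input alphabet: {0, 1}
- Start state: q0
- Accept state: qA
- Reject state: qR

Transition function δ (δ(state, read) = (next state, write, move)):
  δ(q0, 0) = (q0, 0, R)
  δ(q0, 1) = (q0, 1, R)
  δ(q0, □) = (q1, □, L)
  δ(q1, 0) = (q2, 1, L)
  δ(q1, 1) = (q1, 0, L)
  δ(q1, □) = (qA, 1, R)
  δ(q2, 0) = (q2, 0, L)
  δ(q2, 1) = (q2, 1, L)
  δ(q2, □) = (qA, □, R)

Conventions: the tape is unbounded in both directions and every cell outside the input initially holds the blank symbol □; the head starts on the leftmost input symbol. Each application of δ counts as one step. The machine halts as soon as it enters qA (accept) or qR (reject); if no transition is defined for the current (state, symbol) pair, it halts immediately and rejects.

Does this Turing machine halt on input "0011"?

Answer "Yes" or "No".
Step 0: [q0]0011 (head at position 0)
Step 1: δ(q0, 0) = (q0, 0, R)  ⊢  0[q0]011 (head at position 1)
Step 2: δ(q0, 0) = (q0, 0, R)  ⊢  00[q0]11 (head at position 2)
Step 3: δ(q0, 1) = (q0, 1, R)  ⊢  001[q0]1 (head at position 3)
Step 4: δ(q0, 1) = (q0, 1, R)  ⊢  0011[q0]□ (head at position 4)
Step 5: δ(q0, □) = (q1, □, L)  ⊢  001[q1]1□ (head at position 3)
Step 6: δ(q1, 1) = (q1, 0, L)  ⊢  00[q1]10□ (head at position 2)
Step 7: δ(q1, 1) = (q1, 0, L)  ⊢  0[q1]000□ (head at position 1)
Step 8: δ(q1, 0) = (q2, 1, L)  ⊢  [q2]0100□ (head at position 0)
Step 9: δ(q2, 0) = (q2, 0, L)  ⊢  [q2]□0100□ (head at position -1)
Step 10: δ(q2, □) = (qA, □, R)  ⊢  □[qA]0100□ (head at position 0)
The machine is in qA, so it halts and accepts.
It halts after 10 steps.

Final answer: Yes - halts after 10 steps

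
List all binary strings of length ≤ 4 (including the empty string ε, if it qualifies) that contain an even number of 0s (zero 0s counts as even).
Checking every binary string of length 0 to 4:
  Length 0: accepted: ε | rejected: (none)
  Length 1: accepted: 1 | rejected: 0
  Length 2: accepted: 00, 11 | rejected: 01, 10
  Length 3: accepted: 001, 010, 100, 111 | rejected: 000, 011, 101, 110
  Length 4: accepted: 0000, 0011, 0101, 0110, 1001, 1010, 1100, 1111 | rejected: 0001, 0010, 0100, 0111, 1000, 1011, 1101, 1110
Total: 16 string(s).

Final answer: ε, 1, 00, 11, 001, 010, 100, 111, 0000, 0011, 0101, 0110, 1001, 1010, 1100, 1111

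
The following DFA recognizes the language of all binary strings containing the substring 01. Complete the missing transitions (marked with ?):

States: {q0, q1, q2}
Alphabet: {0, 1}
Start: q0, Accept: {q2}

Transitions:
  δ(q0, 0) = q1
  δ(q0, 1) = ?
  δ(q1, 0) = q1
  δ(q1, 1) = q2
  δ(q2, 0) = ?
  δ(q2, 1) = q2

What each state remembers (consistent with the given transitions and accept states):
  q0: 01 not seen yet and the last symbol was not 0
  q1: 01 not seen yet and the last symbol was 0
  q2: the substring 01 has already been seen
Filling in the missing entries:
  δ(q0, 1): in q0 (01 not seen yet and the last symbol was not 0), after reading 1 we have: 01 not seen yet and the last symbol was not 0 → q0
  δ(q2, 0): in q2 (the substring 01 has already been seen), after reading 0 we have: the substring 01 has already been seen → q2

Final answer: δ(q0, 1) = q0; δ(q2, 0) = q2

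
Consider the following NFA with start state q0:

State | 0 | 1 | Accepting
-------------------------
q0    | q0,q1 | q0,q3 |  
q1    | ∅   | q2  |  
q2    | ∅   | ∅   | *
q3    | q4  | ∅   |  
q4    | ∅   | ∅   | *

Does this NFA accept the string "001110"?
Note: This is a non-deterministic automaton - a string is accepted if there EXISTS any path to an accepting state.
Track the set of states the NFA could be in: start {q0}
Read '0': {q0} → {q0, q1}
Read '0': {q0, q1} → {q0, q1}
Read '1': {q0, q1} → {q0, q2, q3}
Read '1': {q0, q2, q3} → {q0, q3}
Read '1': {q0, q3} → {q0, q3}
Read '0': {q0, q3} → {q0, q1, q4}
Final set {q0, q1, q4} contains accepting state(s) {q4} → accepted.

Final answer: Yes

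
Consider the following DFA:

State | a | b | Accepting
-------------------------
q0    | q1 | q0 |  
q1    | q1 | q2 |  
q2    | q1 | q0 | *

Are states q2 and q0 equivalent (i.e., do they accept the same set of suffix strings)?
Try the suffix ε (the empty string).
From q2: q2 — accepting.
From q0: q0 — not accepting.
The two states disagree on this suffix, so they are not equivalent.

Final answer: No. Distinguishing string: ε (the empty string) - accepted from q2 but not from q0.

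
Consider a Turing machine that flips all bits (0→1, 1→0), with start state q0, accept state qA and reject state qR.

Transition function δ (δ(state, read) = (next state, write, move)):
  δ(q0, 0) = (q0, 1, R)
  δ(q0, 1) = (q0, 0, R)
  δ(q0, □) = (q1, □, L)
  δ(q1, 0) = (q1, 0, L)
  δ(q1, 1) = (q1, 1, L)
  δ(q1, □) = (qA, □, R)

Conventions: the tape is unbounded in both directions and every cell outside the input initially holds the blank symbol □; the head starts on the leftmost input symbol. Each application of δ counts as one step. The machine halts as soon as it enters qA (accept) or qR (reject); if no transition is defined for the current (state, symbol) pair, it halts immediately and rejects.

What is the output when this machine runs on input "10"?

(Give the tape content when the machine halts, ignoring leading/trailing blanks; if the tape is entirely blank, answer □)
Step 0: [q0]10 (head at position 0)
Step 1: δ(q0, 1) = (q0, 0, R)  ⊢  0[q0]0 (head at position 1)
Step 2: δ(q0, 0) = (q0, 1, R)  ⊢  01[q0]□ (head at position 2)
Step 3: δ(q0, □) = (q1, □, L)  ⊢  0[q1]1□ (head at position 1)
Step 4: δ(q1, 1) = (q1, 1, L)  ⊢  [q1]01□ (head at position 0)
Step 5: δ(q1, 0) = (q1, 0, L)  ⊢  [q1]□01□ (head at position -1)
Step 6: δ(q1, □) = (qA, □, R)  ⊢  □[qA]01□ (head at position 0)
The machine is in qA, so it halts and accepts.
Tape content when halted (ignoring surrounding blanks): 01

Final answer: Output: 01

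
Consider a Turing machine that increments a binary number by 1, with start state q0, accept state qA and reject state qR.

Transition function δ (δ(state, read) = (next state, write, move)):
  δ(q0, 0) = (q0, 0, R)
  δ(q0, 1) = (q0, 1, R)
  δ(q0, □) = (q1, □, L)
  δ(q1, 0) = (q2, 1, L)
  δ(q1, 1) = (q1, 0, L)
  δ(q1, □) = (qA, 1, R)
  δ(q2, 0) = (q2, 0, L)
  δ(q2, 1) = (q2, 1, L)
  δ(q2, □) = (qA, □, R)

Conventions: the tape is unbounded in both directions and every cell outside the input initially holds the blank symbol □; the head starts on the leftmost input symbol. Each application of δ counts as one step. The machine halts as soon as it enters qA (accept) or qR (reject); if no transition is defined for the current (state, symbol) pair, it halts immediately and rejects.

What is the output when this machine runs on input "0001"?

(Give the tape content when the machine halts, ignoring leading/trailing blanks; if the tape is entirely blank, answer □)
Step 0: [q0]0001 (head at position 0)
Step 1: δ(q0, 0) = (q0, 0, R)  ⊢  0[q0]001 (head at position 1)
Step 2: δ(q0, 0) = (q0, 0, R)  ⊢  00[q0]01 (head at position 2)
Step 3: δ(q0, 0) = (q0, 0, R)  ⊢  000[q0]1 (head at position 3)
Step 4: δ(q0, 1) = (q0, 1, R)  ⊢  0001[q0]□ (head at position 4)
Step 5: δ(q0, □) = (q1, □, L)  ⊢  000[q1]1□ (head at position 3)
Step 6: δ(q1, 1) = (q1, 0, L)  ⊢  00[q1]00□ (head at position 2)
Step 7: δ(q1, 0) = (q2, 1, L)  ⊢  0[q2]010□ (head at position 1)
Step 8: δ(q2, 0) = (q2, 0, L)  ⊢  [q2]0010□ (head at position 0)
Step 9: δ(q2, 0) = (q2, 0, L)  ⊢  [q2]□0010□ (head at position -1)
Step 10: δ(q2, □) = (qA, □, R)  ⊢  □[qA]0010□ (head at position 0)
The machine is in qA, so it halts and accepts.
Tape content when halted (ignoring surrounding blanks): 0010

Final answer: Output: 0010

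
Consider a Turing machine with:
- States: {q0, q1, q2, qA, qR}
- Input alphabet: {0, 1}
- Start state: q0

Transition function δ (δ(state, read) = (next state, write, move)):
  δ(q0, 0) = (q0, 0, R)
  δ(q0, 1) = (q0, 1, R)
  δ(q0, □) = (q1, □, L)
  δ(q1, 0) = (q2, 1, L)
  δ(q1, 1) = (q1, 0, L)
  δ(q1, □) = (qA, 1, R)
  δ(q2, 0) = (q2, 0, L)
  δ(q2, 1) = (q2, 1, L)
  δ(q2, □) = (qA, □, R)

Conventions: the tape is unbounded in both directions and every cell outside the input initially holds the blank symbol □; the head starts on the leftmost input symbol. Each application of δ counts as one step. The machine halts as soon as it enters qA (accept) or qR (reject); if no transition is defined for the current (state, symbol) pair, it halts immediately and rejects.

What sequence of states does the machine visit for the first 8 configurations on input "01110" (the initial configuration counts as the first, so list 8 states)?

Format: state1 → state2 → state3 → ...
Step 0: [q0]01110 (head at position 0)
Step 1: δ(q0, 0) = (q0, 0, R)  ⊢  0[q0]1110 (head at position 1)
Step 2: δ(q0, 1) = (q0, 1, R)  ⊢  01[q0]110 (head at position 2)
Step 3: δ(q0, 1) = (q0, 1, R)  ⊢  011[q0]10 (head at position 3)
Step 4: δ(q0, 1) = (q0, 1, R)  ⊢  0111[q0]0 (head at position 4)
Step 5: δ(q0, 0) = (q0, 0, R)  ⊢  01110[q0]□ (head at position 5)
Step 6: δ(q0, □) = (q1, □, L)  ⊢  0111[q1]0□ (head at position 4)
Step 7: δ(q1, 0) = (q2, 1, L)  ⊢  011[q2]11□ (head at position 3)
Reading off the states of these 8 configurations: q0 → q0 → q0 → q0 → q0 → q0 → q1 → q2

Final answer: q0 → q0 → q0 → q0 → q0 → q0 → q1 → q2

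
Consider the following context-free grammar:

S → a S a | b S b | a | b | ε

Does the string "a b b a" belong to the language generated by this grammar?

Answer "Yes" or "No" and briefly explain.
A derivation exists: S ⇒ a S a ⇒ a b S b a ⇒ a b b a (using S → a S a, S → b S b, then S → ε).

Final answer: Yes - a valid derivation exists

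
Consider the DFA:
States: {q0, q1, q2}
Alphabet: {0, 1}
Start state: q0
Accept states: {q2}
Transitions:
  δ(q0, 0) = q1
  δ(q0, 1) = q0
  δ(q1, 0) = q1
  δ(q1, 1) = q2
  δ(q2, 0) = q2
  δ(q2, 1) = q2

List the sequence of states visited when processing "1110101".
Starting at q0
Read '1': q0 -> q0
Read '1': q0 -> q0
Read '1': q0 -> q0
Read '0': q0 -> q1
Read '1': q1 -> q2
Read '0': q2 -> q2
Read '1': q2 -> q2

Final answer: q0 -> q0 -> q0 -> q0 -> q1 -> q2 -> q2 -> q2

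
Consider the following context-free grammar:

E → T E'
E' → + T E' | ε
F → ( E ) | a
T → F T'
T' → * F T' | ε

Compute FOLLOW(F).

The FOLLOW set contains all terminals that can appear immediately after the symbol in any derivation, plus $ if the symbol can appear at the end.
Useful FIRST sets: FIRST(E') = {+, ε}, FIRST(T') = {*, ε} (both E' and T' are nullable).
FOLLOW(E): E is the start symbol → $; E appears in F → ( E ) followed by ')' → FOLLOW(E) = {), $}.
FOLLOW(E'): E' appears at the right end of E → T E' and of E' → + T E', so FOLLOW(E') ⊇ FOLLOW(E) (the second occurrence adds nothing new). FOLLOW(E') = {), $}.
FOLLOW(T): in E → T E' and E' → + T E', T is followed by E': add FIRST(E') minus ε = {+}; since E' is nullable, also add FOLLOW(E) and FOLLOW(E') = {), $}. FOLLOW(T) = {+, ), $}.
FOLLOW(T'): T' appears at the right end of T → F T' and of T' → * F T', so FOLLOW(T') = FOLLOW(T) = {+, ), $}.
FOLLOW(F): in T → F T' and T' → * F T', F is followed by T': add FIRST(T') minus ε = {*}; since T' is nullable, also add FOLLOW(T) and FOLLOW(T') = {+, ), $}. FOLLOW(F) = {*, +, ), $}.

Final answer: {$, ), *, +}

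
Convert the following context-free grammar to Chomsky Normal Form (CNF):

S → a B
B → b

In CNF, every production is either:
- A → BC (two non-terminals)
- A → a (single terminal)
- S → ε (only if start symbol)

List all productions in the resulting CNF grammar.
The grammar has no ε-productions or unit productions to eliminate.
S → a B has terminal a in a right-hand side of length ≥ 2: introduce T_a → a and use T_a in place of a.
B → b is already in CNF (single terminal) – keep it.
S → a B becomes S → T_a B.
Resulting CNF grammar (3 productions): T_a → a; B → b; S → T_a B

Final answer: T_a → a; B → b; S → T_a B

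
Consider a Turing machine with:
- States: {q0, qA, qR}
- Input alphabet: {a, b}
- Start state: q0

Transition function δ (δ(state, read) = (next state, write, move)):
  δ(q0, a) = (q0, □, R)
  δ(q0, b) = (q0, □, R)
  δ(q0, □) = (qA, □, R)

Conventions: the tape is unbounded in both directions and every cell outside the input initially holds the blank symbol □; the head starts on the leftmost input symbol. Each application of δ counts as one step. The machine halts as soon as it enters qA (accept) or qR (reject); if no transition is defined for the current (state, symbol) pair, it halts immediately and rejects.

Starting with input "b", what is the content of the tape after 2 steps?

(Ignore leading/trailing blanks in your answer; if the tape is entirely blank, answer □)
Step 0: [q0]b (head at position 0)
Step 1: δ(q0, b) = (q0, □, R)  ⊢  □[q0]□ (head at position 1)
Step 2: δ(q0, □) = (qA, □, R)  ⊢  □□[qA]□ (head at position 2)
Tape after 2 steps (ignoring surrounding blanks): □

Final answer: Tape: □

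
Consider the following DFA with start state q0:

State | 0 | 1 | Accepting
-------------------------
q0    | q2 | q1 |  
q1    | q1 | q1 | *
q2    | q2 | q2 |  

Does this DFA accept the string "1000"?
Start in q0.
Read '1': q0 → q1
Read '0': q1 → q1
Read '0': q1 → q1
Read '0': q1 → q1
Final state q1 is accepting, so the string is accepted.

Final answer: Yes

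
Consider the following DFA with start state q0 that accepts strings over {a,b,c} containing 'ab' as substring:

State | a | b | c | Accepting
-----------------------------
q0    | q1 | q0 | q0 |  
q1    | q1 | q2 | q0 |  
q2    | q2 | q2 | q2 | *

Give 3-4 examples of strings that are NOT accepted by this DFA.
Any strings that end in a non-accepting state work; for example:
"aa": q0 → q1 → q1; q1 is not accepting → rejected
"baca": q0 → q0 → q1 → q0 → q1; q1 is not accepting → rejected
"bbba": q0 → q0 → q0 → q0 → q1; q1 is not accepting → rejected
"ccbc": q0 → q0 → q0 → q0 → q0; q0 is not accepting → rejected

Final answer: "aa", "baca", "bbba", "ccbc"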